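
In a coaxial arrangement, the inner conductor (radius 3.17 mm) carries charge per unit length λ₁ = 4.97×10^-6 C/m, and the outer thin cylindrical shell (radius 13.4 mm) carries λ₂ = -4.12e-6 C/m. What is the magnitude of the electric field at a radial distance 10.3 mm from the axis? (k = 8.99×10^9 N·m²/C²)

8.68e6 N/C

Choose a coaxial cylinder of radius r = 10.3 mm (arbitrary length L) as the Gaussian surface (between the conductors, 3.17 mm < r < 13.4 mm).
Only the inner wire is enclosed; the outer shell contributes nothing inside itself. λ_enc = λ₁ = 4.97×10^-6 C/m.
By Gauss's law (flux through the curved wall only), E·2πrL = λ_enc L/ε₀.
E = 2k|λ_enc|/r = 2(8.99×10^9)(4.97×10^-6)/(0.0103) = 8.68e6 N/C.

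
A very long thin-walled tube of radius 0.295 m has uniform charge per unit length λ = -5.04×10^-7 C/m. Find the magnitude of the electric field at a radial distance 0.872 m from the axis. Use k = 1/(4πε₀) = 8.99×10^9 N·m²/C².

1.04e4 N/C

By cylindrical symmetry E is radial; use a coaxial Gaussian cylinder of radius 0.872 m and length L (r > 0.295 m).
The full line charge is enclosed: λ_enc = -5.04e-7 C/m.
Since E is radial and uniform over the curved surface, Φ = E·2πrL = Q_enc/ε₀ = λ_enc L/ε₀.
E = 2k|λ_enc|/r = 2(8.99×10^9)(5.04×10^-7)/(0.872) = 1.04×10^4 N/C.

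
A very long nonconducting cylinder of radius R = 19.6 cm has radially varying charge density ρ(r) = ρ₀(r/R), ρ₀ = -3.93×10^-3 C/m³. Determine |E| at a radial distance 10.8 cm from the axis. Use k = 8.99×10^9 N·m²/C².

Take a coaxial cylindrical Gaussian surface of radius r = 10.8 cm and length L (r < R).
Integrating ρ over the cross-section to radius r: λ_enc = (2πρ₀/R) ∫₀^r r'^2 dr' = 2πρ₀ r^3/(3·R) = -5.29×10^-5 C/m.
Applying ∮E·dA = Q_enc/ε₀ with the end caps contributing no flux:
E = 2k|λ_enc|/r = 2(8.99×10^9)(5.29×10^-5)/(0.108) = 8.81×10^6 N/C.

|E| ≈ 8.81×10^6 N/C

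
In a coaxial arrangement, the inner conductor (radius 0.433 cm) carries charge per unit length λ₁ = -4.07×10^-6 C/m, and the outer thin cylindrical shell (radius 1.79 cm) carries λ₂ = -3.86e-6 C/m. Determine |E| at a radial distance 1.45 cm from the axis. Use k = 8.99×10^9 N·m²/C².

By cylindrical symmetry E is radial; use a coaxial Gaussian cylinder of radius 1.45 cm and length L (between the conductors, 0.433 cm < r < 1.79 cm).
Only the inner wire is enclosed; the outer shell contributes nothing inside itself. λ_enc = λ₁ = -4.07×10^-6 C/m.
By Gauss's law (flux through the curved wall only), E·2πrL = λ_enc L/ε₀.
E = 2k|λ_enc|/r = 2(8.99×10^9)(4.07×10^-6)/(0.0145) = 5.05×10^6 N/C.

|E| ≈ 5.05×10^6 N/C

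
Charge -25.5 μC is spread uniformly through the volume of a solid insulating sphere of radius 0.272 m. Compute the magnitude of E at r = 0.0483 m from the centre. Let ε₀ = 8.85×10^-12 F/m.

|E| ≈ 5.50×10^5 N/C

Take a concentric spherical Gaussian surface of radius r = 0.0483 m (r < R).
For a uniform sphere the enclosed fraction is (r/R)³, so Q_enc = (-25.5 μC)(0.0483/0.272)³ = -1.428×10^-7 C.
Applying ∮E·dA = Q_enc/ε₀ with Φ = E(4πr²):
E = |Q_enc|/(4πε₀r²) = (1.428e-7)/(4π·8.85×10^-12·(0.0483)²) = 5.50×10^5 N/C.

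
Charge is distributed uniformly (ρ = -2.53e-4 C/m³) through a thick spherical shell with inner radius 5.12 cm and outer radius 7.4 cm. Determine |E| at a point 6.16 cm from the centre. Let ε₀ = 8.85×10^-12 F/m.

|E| ≈ 2.50×10^5 N/C

Take a concentric spherical Gaussian surface of radius r = 6.16 cm (within the shell material, 5.12 cm < r < 7.4 cm).
Enclosed charge is the volume from a to r: Q_enc = (4π/3)ρ(r³ − a³) = -1.055×10^-7 C.
Gauss's law: E·4πr² = Q_enc/ε₀.
E = |Q_enc|/(4πε₀r²) = (1.055e-7)/(4π·8.85×10^-12·(0.0616)²) = 2.50e5 N/C.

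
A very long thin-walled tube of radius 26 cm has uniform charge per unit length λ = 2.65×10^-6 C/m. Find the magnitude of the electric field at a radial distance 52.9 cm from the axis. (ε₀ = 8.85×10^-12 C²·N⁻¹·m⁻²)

9.01e4 N/C

Choose a coaxial cylinder of radius r = 52.9 cm (arbitrary length L) as the Gaussian surface (r > 26 cm).
The full line charge is enclosed: λ_enc = 2.65×10^-6 C/m.
Applying ∮E·dA = Q_enc/ε₀ with the end caps contributing no flux:
E = |λ_enc|/(2πε₀r) = (2.65×10^-6)/(2π·8.85×10^-12·0.529) = 9.01e4 N/C.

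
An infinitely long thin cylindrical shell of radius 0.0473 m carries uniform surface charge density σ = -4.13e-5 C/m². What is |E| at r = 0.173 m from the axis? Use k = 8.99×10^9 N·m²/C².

E ≈ 1.28×10^6 N/C

Choose a coaxial cylinder of radius r = 0.173 m (arbitrary length L) as the Gaussian surface (r > 0.0473 m).
The whole shell is enclosed: λ_enc = σ·2πR = (-4.13×10^-5)·2π·(0.0473) = -1.227×10^-5 C/m.
Gauss's law: E·2πrL = λ_enc L/ε₀.
E = 2k|λ_enc|/r = 2(8.99×10^9)(1.227×10^-5)/(0.173) = 1.28×10^6 N/C.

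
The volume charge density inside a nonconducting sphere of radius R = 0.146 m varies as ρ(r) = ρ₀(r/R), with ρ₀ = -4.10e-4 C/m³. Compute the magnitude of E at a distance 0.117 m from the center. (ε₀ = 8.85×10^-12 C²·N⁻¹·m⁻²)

|E| = 1.09e6 N/C

Take a concentric spherical Gaussian surface of radius r = 0.117 m (r < R).
Q_enc = ∫₀^r ρ(r')·4πr'² dr' = (4πρ₀/R) ∫₀^r r'^3 dr' = 4πρ₀ r^4/(4·R) = -1.653e-6 C.
Applying ∮E·dA = Q_enc/ε₀ with Φ = E(4πr²):
E = |Q_enc|/(4πε₀r²) = (1.653e-6)/(4π·8.85×10^-12·(0.117)²) = 1.09×10^6 N/C.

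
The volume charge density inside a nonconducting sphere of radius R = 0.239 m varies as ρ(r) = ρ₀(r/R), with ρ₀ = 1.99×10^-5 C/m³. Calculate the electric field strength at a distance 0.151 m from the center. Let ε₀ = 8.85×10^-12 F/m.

|E| ≈ 5.36×10^4 V/m

Use a concentric Gaussian sphere at r = 0.151 m (r < R).
Q_enc = ∫₀^r ρ(r')·4πr'² dr' = (4πρ₀/R) ∫₀^r r'^3 dr' = 4πρ₀ r^4/(4·R) = 1.36e-7 C.
Applying ∮E·dA = Q_enc/ε₀ with Φ = E(4πr²):
E = |Q_enc|/(4πε₀r²) = (1.36×10^-7)/(4π·8.85×10^-12·(0.151)²) = 5.36×10^4 N/C.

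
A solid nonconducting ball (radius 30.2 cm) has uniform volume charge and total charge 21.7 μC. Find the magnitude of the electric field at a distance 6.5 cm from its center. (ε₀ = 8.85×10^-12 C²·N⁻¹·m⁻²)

Take a concentric spherical Gaussian surface of radius r = 6.5 cm (r < R).
Only the charge within r is enclosed: Q_enc = Q·(r/R)³ = (21.7 μC)·(6.5 cm/30.2 cm)³ = 2.164e-7 C.
By Gauss's law, ∮E·dA = E·4πr² = Q_enc/ε₀.
E = |Q_enc|/(4πε₀r²) = (2.164×10^-7)/(4π·8.85×10^-12·(0.065)²) = 4.60×10^5 N/C.

|E| ≈ 4.60×10^5 V/m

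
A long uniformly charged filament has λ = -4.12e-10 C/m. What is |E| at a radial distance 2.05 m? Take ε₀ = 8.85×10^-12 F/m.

By cylindrical symmetry E is radial; use a coaxial Gaussian cylinder of radius 2.05 m and length L.
Q_enc = λL, so λ_enc = -4.12×10^-10 C/m.
By Gauss's law (flux through the curved wall only), E·2πrL = λ_enc L/ε₀.
E = |λ_enc|/(2πε₀r) = (4.12×10^-10)/(2π·8.85×10^-12·2.05) = 3.61 N/C.

|E| ≈ 3.61 N/C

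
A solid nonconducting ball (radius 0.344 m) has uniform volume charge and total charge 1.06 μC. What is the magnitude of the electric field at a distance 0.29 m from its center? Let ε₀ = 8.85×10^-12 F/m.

Symmetry ⇒ E = E(r) r̂. Gaussian sphere of radius r = 0.29 m (r < R).
Only the charge within r is enclosed: Q_enc = Q·(r/R)³ = (1.06 μC)·(0.29 m/0.344 m)³ = 6.351e-7 C.
Gauss's law: E·4πr² = Q_enc/ε₀.
E = |Q_enc|/(4πε₀r²) = (6.351×10^-7)/(4π·8.85×10^-12·(0.29)²) = 6.79×10^4 N/C.

E ≈ 6.79×10^4 V/m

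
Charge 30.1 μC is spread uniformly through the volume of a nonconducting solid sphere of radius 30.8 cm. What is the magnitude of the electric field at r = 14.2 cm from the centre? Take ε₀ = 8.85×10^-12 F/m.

|E| = 1.32×10^6 N/C

Take a concentric spherical Gaussian surface of radius r = 14.2 cm (r < R).
Only the charge within r is enclosed: Q_enc = Q·(r/R)³ = (30.1 μC)·(14.2 cm/30.8 cm)³ = 2.95×10^-6 C.
Gauss's law: E·4πr² = Q_enc/ε₀.
E = |Q_enc|/(4πε₀r²) = (2.95e-6)/(4π·8.85×10^-12·(0.142)²) = 1.32×10^6 N/C.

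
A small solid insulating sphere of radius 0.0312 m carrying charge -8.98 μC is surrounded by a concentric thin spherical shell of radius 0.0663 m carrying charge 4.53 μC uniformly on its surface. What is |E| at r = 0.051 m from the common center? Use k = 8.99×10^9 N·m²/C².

Use a concentric Gaussian sphere at r = 0.051 m (between the bodies, 0.0312 m < r < 0.0663 m).
Only the inner charge is enclosed; the outer shell contributes nothing inside itself. Q_enc = -8.98 μC = -8.98e-6 C.
Gauss's law: E·4πr² = Q_enc/ε₀.
E = k|Q_enc|/r² = (8.99×10^9)(8.98×10^-6)/(0.051)² = 3.10e7 N/C.

|E| ≈ 3.10e7 N/C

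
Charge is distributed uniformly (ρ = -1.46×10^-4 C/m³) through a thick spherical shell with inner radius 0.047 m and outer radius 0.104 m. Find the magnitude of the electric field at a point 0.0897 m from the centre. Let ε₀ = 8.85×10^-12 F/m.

Symmetry ⇒ E = E(r) r̂. Gaussian sphere of radius r = 0.0897 m (within the shell material, 0.047 m < r < 0.104 m).
Only the shell between 0.047 m and r is enclosed: Q_enc = ρ·(4π/3)(r³ − a³) = (-1.46e-4)·(4π/3)·((0.0897)³ − (0.047)³) = -3.779e-7 C.
By Gauss's law, ∮E·dA = E·4πr² = Q_enc/ε₀.
E = |Q_enc|/(4πε₀r²) = (3.779e-7)/(4π·8.85×10^-12·(0.0897)²) = 4.22e5 N/C.

|E| = 4.22×10^5 V/m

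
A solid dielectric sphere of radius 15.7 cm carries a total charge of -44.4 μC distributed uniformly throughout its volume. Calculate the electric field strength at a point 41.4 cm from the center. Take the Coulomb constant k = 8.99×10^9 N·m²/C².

E ≈ 2.33e6 N/C

Take a concentric spherical Gaussian surface of radius r = 41.4 cm (r > R, so the entire charge is enclosed).
Q_enc = -44.4 μC = -4.44×10^-5 C.
Gauss's law: E·4πr² = Q_enc/ε₀.
E = k|Q_enc|/r² = (8.99×10^9)(4.44e-5)/(0.414)² = 2.33×10^6 N/C.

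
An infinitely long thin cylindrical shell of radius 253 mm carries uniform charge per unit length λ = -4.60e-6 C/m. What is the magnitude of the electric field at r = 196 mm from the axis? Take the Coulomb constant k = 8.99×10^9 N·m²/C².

|E| = 0 V/m

By cylindrical symmetry E is radial; use a coaxial Gaussian cylinder of radius 196 mm and length L (r < 253 mm, inside the shell).
No charge is enclosed, so Gauss's law gives E·2πrL = 0 ⇒ E = 0.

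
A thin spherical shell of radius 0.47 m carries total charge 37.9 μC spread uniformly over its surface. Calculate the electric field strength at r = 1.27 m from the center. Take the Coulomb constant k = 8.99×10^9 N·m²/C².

|E| ≈ 2.11×10^5 N/C

By spherical symmetry E is radial; choose a Gaussian sphere of radius r = 1.27 m (r > 0.47 m).
The entire shell is enclosed: Q_enc = 3.79×10^-5 C.
Since E is radial and uniform over the Gaussian sphere, Φ = E·4πr² = Q_enc/ε₀.
E = k|Q_enc|/r² = (8.99×10^9)(3.79×10^-5)/(1.27)² = 2.11×10^5 N/C.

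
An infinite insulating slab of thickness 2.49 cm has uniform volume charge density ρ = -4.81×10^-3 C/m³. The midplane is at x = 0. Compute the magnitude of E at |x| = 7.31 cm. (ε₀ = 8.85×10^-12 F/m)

E ≈ 6.77×10^6 N/C

The point |x| = 7.31 cm lies outside the slab (half-thickness 0.01245 m). A symmetric pillbox spanning the full slab encloses Q_enc = ρ·d·A.
Flux = 2EA ⇒ E = |ρ|d/(2ε₀), independent of distance outside.
E = (4.81e-3)(0.0249)/(2·8.85×10^-12) = 6.77×10^6 N/C.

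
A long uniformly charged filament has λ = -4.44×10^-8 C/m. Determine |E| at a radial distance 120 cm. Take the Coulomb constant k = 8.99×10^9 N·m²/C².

Take a coaxial cylindrical Gaussian surface of radius r = 120 cm and length L.
Q_enc = λL, so λ_enc = -4.44e-8 C/m.
By Gauss's law (flux through the curved wall only), E·2πrL = λ_enc L/ε₀.
E = 2k|λ_enc|/r = 2(8.99×10^9)(4.44×10^-8)/(1.2) = 665 N/C.

665 N/C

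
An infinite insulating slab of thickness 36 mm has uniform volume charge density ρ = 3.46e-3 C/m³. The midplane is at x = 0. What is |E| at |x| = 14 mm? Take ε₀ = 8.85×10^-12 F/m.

By symmetry E is perpendicular to the slab. A Gaussian pillbox from −14 mm to +14 mm (face area A) lies entirely within the slab.
Q_enc = ρ·(2x)·A and flux = 2EA, so 2EA = 2ρxA/ε₀ ⇒ E = |ρ|x/ε₀.
E = (3.46×10^-3)(0.014)/(8.85×10^-12) = 5.47e6 N/C.

|E| = 5.47×10^6 N/C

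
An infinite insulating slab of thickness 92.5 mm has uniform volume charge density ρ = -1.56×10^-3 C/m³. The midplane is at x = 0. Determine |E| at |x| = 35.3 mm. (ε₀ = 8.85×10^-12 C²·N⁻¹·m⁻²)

By symmetry E is perpendicular to the slab. A Gaussian pillbox from −35.3 mm to +35.3 mm (face area A) lies entirely within the slab.
Q_enc = ρ·(2x)·A and flux = 2EA, so 2EA = 2ρxA/ε₀ ⇒ E = |ρ|x/ε₀.
E = (1.56×10^-3)(0.0353)/(8.85×10^-12) = 6.22e6 N/C.

|E| ≈ 6.22×10^6 N/C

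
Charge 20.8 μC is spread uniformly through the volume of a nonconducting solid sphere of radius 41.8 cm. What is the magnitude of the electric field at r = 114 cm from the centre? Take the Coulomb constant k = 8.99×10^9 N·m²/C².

By spherical symmetry E is radial; choose a Gaussian sphere of radius r = 114 cm (r > R, so the entire charge is enclosed).
Q_enc = 20.8 μC = 2.08×10^-5 C.
Gauss's law: E·4πr² = Q_enc/ε₀.
E = k|Q_enc|/r² = (8.99×10^9)(2.08e-5)/(1.14)² = 1.44×10^5 N/C.

1.44×10^5 N/C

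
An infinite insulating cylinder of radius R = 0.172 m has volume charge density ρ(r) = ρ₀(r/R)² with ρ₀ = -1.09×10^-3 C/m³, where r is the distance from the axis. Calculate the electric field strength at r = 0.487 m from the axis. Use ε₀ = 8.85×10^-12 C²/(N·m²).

1.87×10^6 N/C

Coaxial Gaussian cylinder, radius r = 0.487 m, length L (r > R, full charge per length enclosed).
λ_enc = 2π ∫₀^R ρ₀(r'/R)^2 r' dr' = 2πρ₀R²/4 = -5.065e-5 C/m.
Gauss's law: E·2πrL = λ_enc L/ε₀.
E = |λ_enc|/(2πε₀r) = (5.065×10^-5)/(2π·8.85×10^-12·0.487) = 1.87e6 N/C.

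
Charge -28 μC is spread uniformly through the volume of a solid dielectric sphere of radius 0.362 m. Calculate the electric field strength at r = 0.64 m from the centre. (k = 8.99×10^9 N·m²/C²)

Symmetry ⇒ E = E(r) r̂. Gaussian sphere of radius r = 0.64 m (r > R, so the entire charge is enclosed).
Q_enc = -28 μC = -2.80e-5 C.
By Gauss's law, ∮E·dA = E·4πr² = Q_enc/ε₀.
E = k|Q_enc|/r² = (8.99×10^9)(2.80×10^-5)/(0.64)² = 6.15×10^5 N/C.

|E| ≈ 6.15e5 V/m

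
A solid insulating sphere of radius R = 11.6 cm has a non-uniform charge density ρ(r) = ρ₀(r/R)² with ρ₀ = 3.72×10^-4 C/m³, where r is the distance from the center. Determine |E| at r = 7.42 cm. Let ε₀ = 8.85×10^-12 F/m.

E ≈ 2.55×10^5 N/C

Use a concentric Gaussian sphere at r = 7.42 cm (r < R).
Q_enc = ∫₀^r ρ(r')·4πr'² dr' = (4πρ₀/R²) ∫₀^r r'^4 dr' = 4πρ₀ r^5/(5·R²) = 1.563e-7 C.
By Gauss's law, ∮E·dA = E·4πr² = Q_enc/ε₀.
E = |Q_enc|/(4πε₀r²) = (1.563×10^-7)/(4π·8.85×10^-12·(0.0742)²) = 2.55e5 N/C.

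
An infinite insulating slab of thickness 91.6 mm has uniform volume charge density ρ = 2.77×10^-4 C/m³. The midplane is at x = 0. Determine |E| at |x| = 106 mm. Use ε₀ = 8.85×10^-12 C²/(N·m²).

|E| = 1.43×10^6 N/C

The point |x| = 106 mm lies outside the slab (half-thickness 0.0458 m). A symmetric pillbox spanning the full slab encloses Q_enc = ρ·d·A.
Flux = 2EA ⇒ E = |ρ|d/(2ε₀), independent of distance outside.
E = (2.77e-4)(0.0916)/(2·8.85×10^-12) = 1.43×10^6 N/C.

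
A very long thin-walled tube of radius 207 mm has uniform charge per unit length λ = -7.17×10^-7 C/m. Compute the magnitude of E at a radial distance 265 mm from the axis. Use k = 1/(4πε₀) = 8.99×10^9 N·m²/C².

|E| ≈ 4.86×10^4 N/C

Coaxial Gaussian cylinder, radius r = 265 mm, length L (r > 207 mm).
The full line charge is enclosed: λ_enc = -7.17×10^-7 C/m.
By Gauss's law (flux through the curved wall only), E·2πrL = λ_enc L/ε₀.
E = 2k|λ_enc|/r = 2(8.99×10^9)(7.17e-7)/(0.265) = 4.86×10^4 N/C.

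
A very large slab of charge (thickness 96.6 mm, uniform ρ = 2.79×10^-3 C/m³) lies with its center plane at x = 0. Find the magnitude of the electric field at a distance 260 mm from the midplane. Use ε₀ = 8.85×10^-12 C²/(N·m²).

1.52×10^7 V/m

The point |x| = 260 mm lies outside the slab (half-thickness 0.0483 m). A symmetric pillbox spanning the full slab encloses Q_enc = ρ·d·A.
Flux = 2EA ⇒ E = |ρ|d/(2ε₀), independent of distance outside.
E = (2.79×10^-3)(0.0966)/(2·8.85×10^-12) = 1.52e7 N/C.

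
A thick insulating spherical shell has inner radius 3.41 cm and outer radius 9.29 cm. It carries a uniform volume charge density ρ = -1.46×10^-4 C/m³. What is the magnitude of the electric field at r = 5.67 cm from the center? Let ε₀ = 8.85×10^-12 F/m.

E = 2.44e5 V/m

Use a concentric Gaussian sphere at r = 5.67 cm (within the shell material, 3.41 cm < r < 9.29 cm).
Enclosed charge is the volume from a to r: Q_enc = (4π/3)ρ(r³ − a³) = -8.723×10^-8 C.
Applying ∮E·dA = Q_enc/ε₀ with Φ = E(4πr²):
E = |Q_enc|/(4πε₀r²) = (8.723e-8)/(4π·8.85×10^-12·(0.0567)²) = 2.44×10^5 N/C.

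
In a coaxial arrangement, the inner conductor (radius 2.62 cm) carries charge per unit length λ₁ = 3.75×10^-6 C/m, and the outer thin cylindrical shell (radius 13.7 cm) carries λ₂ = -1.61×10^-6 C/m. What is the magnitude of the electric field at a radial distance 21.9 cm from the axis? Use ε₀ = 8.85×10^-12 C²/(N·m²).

E = 1.76×10^5 V/m

By cylindrical symmetry E is radial; use a coaxial Gaussian cylinder of radius 21.9 cm and length L (r > 13.7 cm, enclosing both).
λ_enc = λ₁ + λ₂ = (3.75e-6) + (-1.61×10^-6) = 2.14×10^-6 C/m.
Since E is radial and uniform over the curved surface, Φ = E·2πrL = Q_enc/ε₀ = λ_enc L/ε₀.
E = |λ_enc|/(2πε₀r) = (2.14e-6)/(2π·8.85×10^-12·0.219) = 1.76×10^5 N/C.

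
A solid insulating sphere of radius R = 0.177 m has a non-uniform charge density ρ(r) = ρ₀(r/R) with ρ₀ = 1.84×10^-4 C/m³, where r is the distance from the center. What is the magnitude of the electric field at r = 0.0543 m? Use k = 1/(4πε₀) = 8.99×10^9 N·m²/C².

Take a concentric spherical Gaussian surface of radius r = 0.0543 m (r < R).
Integrate the density: Q_enc = 4π ∫₀^r ρ₀(r'/R)^1 r'² dr' = 4πρ₀ r^4/(4·R) = 2.839×10^-8 C.
Since E is radial and uniform over the Gaussian sphere, Φ = E·4πr² = Q_enc/ε₀.
E = k|Q_enc|/r² = (8.99×10^9)(2.839×10^-8)/(0.0543)² = 8.66×10^4 N/C.

8.66×10^4 N/C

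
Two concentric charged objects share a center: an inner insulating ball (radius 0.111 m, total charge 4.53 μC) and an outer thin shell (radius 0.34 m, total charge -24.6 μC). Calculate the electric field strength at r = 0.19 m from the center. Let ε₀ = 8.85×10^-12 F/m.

E = 1.13e6 N/C

By spherical symmetry E is radial; choose a Gaussian sphere of radius r = 0.19 m (between the bodies, 0.111 m < r < 0.34 m).
The shell at 0.34 m lies outside the Gaussian surface, so Q_enc = 4.53 μC = 4.53×10^-6 C.
Since E is radial and uniform over the Gaussian sphere, Φ = E·4πr² = Q_enc/ε₀.
E = |Q_enc|/(4πε₀r²) = (4.53×10^-6)/(4π·8.85×10^-12·(0.19)²) = 1.13×10^6 N/C.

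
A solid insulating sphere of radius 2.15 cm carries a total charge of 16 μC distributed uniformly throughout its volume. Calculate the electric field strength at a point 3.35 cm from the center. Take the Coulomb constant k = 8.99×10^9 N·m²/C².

E = 1.28×10^8 V/m

By spherical symmetry E is radial; choose a Gaussian sphere of radius r = 3.35 cm (r > R, so the entire charge is enclosed).
Q_enc = 16 μC = 1.60e-5 C.
By Gauss's law, ∮E·dA = E·4πr² = Q_enc/ε₀.
E = k|Q_enc|/r² = (8.99×10^9)(1.60×10^-5)/(0.0335)² = 1.28×10^8 N/C.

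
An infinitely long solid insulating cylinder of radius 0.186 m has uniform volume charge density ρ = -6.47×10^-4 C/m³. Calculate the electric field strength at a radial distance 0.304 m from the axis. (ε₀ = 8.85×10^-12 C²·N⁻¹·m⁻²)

|E| ≈ 4.16×10^6 V/m

Coaxial Gaussian cylinder, radius r = 0.304 m, length L (r > 0.186 m, full cross-section enclosed).
λ_enc = ρ·πR² = (-6.47e-4)π(0.186)² = -7.032e-5 C/m.
Since E is radial and uniform over the curved surface, Φ = E·2πrL = Q_enc/ε₀ = λ_enc L/ε₀.
E = |λ_enc|/(2πε₀r) = (7.032×10^-5)/(2π·8.85×10^-12·0.304) = 4.16×10^6 N/C.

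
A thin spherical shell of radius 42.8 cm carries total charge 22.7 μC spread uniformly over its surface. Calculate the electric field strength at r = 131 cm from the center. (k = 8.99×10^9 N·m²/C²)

Use a concentric Gaussian sphere at r = 131 cm (r > 42.8 cm).
The entire shell is enclosed: Q_enc = 2.27×10^-5 C.
Gauss's law: E·4πr² = Q_enc/ε₀.
E = k|Q_enc|/r² = (8.99×10^9)(2.27e-5)/(1.31)² = 1.19e5 N/C.

E = 1.19×10^5 V/m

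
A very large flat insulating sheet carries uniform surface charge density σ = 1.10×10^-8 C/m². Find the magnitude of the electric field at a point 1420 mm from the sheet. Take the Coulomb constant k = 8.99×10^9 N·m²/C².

The symmetry is planar: E is normal to the sheet and the same magnitude on both sides. Take a pillbox straddling the sheet with end-cap area A.
Only the two end caps contribute flux: Φ = 2EA. With Q_enc = σA, Gauss's law gives E = |σ|/(2ε₀).
E = 2πk|σ| = 2π(8.99×10^9)(1.10×10^-8) = 621 N/C.

|E| ≈ 621 N/C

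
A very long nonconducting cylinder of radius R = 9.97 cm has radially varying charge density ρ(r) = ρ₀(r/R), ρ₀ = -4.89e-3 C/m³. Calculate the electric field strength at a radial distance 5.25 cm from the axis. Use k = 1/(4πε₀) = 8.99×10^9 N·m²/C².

Take a coaxial cylindrical Gaussian surface of radius r = 5.25 cm and length L (r < R).
Integrating ρ over the cross-section to radius r: λ_enc = (2πρ₀/R) ∫₀^r r'^2 dr' = 2πρ₀ r^3/(3·R) = -1.486×10^-5 C/m.
Applying ∮E·dA = Q_enc/ε₀ with the end caps contributing no flux:
E = 2k|λ_enc|/r = 2(8.99×10^9)(1.486×10^-5)/(0.0525) = 5.09e6 N/C.

E ≈ 5.09×10^6 N/C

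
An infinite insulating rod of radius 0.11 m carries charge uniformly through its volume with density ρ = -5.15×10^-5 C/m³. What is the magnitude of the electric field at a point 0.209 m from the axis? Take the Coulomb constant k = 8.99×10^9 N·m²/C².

1.68e5 N/C

Take a coaxial cylindrical Gaussian surface of radius r = 0.209 m and length L (r > 0.11 m, full cross-section enclosed).
λ_enc = ρ·πR² = (-5.15×10^-5)π(0.11)² = -1.958e-6 C/m.
Gauss's law: E·2πrL = λ_enc L/ε₀.
E = 2k|λ_enc|/r = 2(8.99×10^9)(1.958e-6)/(0.209) = 1.68×10^5 N/C.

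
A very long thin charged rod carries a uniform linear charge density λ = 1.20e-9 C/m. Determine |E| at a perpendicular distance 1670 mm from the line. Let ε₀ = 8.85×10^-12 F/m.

By cylindrical symmetry E is radial; use a coaxial Gaussian cylinder of radius 1670 mm and length L.
Q_enc = λL, so λ_enc = 1.20×10^-9 C/m.
By Gauss's law (flux through the curved wall only), E·2πrL = λ_enc L/ε₀.
E = |λ_enc|/(2πε₀r) = (1.20×10^-9)/(2π·8.85×10^-12·1.67) = 12.9 N/C.

|E| ≈ 12.9 V/m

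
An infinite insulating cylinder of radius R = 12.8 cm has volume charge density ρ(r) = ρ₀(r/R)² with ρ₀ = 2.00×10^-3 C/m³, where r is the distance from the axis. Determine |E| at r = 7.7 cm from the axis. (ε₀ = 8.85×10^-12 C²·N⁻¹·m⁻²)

Take a coaxial cylindrical Gaussian surface of radius r = 7.7 cm and length L (r < R).
Integrating ρ over the cross-section to radius r: λ_enc = (2πρ₀/R²) ∫₀^r r'^3 dr' = 2πρ₀ r^4/(4·R²) = 6.741e-6 C/m.
Gauss's law: E·2πrL = λ_enc L/ε₀.
E = |λ_enc|/(2πε₀r) = (6.741×10^-6)/(2π·8.85×10^-12·0.077) = 1.57e6 N/C.

|E| = 1.57e6 N/C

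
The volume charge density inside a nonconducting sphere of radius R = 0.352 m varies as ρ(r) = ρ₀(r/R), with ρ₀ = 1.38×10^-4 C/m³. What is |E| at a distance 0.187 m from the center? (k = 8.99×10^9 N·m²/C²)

E ≈ 3.87e5 V/m

By spherical symmetry E is radial; choose a Gaussian sphere of radius r = 0.187 m (r < R).
Integrate the density: Q_enc = 4π ∫₀^r ρ₀(r'/R)^1 r'² dr' = 4πρ₀ r^4/(4·R) = 1.506e-6 C.
Applying ∮E·dA = Q_enc/ε₀ with Φ = E(4πr²):
E = k|Q_enc|/r² = (8.99×10^9)(1.506×10^-6)/(0.187)² = 3.87×10^5 N/C.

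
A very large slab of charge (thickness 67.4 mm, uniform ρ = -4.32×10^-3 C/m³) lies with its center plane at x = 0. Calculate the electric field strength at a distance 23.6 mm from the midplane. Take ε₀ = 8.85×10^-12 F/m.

1.15×10^7 N/C

By symmetry E is perpendicular to the slab. A Gaussian pillbox from −23.6 mm to +23.6 mm (face area A) lies entirely within the slab.
Q_enc = ρ·(2x)·A and flux = 2EA, so 2EA = 2ρxA/ε₀ ⇒ E = |ρ|x/ε₀.
E = (4.32×10^-3)(0.0236)/(8.85×10^-12) = 1.15×10^7 N/C.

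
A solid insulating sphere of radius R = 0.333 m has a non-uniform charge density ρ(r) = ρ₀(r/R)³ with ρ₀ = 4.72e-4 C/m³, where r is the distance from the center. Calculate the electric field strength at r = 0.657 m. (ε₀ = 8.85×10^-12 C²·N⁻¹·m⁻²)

Take a concentric spherical Gaussian surface of radius r = 0.657 m (r > R, all charge enclosed).
Q_enc = 4π ∫₀^R ρ₀(r'/R)^3 r'² dr' = 4πρ₀R³/6 = 3.65×10^-5 C.
By Gauss's law, ∮E·dA = E·4πr² = Q_enc/ε₀.
E = |Q_enc|/(4πε₀r²) = (3.65e-5)/(4π·8.85×10^-12·(0.657)²) = 7.60×10^5 N/C.

E ≈ 7.60×10^5 V/m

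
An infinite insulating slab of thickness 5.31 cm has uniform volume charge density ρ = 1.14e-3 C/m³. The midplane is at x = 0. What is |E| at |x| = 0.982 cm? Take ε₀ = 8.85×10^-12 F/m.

E ≈ 1.26×10^6 N/C

By symmetry E is perpendicular to the slab. A Gaussian pillbox from −0.982 cm to +0.982 cm (face area A) lies entirely within the slab.
Q_enc = ρ·(2x)·A and flux = 2EA, so 2EA = 2ρxA/ε₀ ⇒ E = |ρ|x/ε₀.
E = (1.14e-3)(0.00982)/(8.85×10^-12) = 1.26×10^6 N/C.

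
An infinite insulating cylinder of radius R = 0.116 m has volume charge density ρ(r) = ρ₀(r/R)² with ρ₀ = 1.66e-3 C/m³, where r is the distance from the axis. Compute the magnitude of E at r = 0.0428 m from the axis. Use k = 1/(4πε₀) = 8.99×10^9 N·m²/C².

E = 2.73×10^5 N/C

Choose a coaxial cylinder of radius r = 0.0428 m (arbitrary length L) as the Gaussian surface (r < R).
Integrating ρ over the cross-section to radius r: λ_enc = (2πρ₀/R²) ∫₀^r r'^3 dr' = 2πρ₀ r^4/(4·R²) = 6.503e-7 C/m.
Applying ∮E·dA = Q_enc/ε₀ with the end caps contributing no flux:
E = 2k|λ_enc|/r = 2(8.99×10^9)(6.503×10^-7)/(0.0428) = 2.73×10^5 N/C.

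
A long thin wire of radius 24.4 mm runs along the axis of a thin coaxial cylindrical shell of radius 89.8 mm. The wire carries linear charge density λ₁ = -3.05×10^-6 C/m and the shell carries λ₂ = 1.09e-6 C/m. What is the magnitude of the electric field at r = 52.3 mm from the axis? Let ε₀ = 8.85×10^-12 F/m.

Choose a coaxial cylinder of radius r = 52.3 mm (arbitrary length L) as the Gaussian surface (between the conductors, 24.4 mm < r < 89.8 mm).
Only the inner wire is enclosed; the outer shell contributes nothing inside itself. λ_enc = λ₁ = -3.05e-6 C/m.
Since E is radial and uniform over the curved surface, Φ = E·2πrL = Q_enc/ε₀ = λ_enc L/ε₀.
E = |λ_enc|/(2πε₀r) = (3.05×10^-6)/(2π·8.85×10^-12·0.0523) = 1.05e6 N/C.

E = 1.05×10^6 V/m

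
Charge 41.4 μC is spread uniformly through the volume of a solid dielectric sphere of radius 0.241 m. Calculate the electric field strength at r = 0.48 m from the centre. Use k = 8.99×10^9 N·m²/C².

Take a concentric spherical Gaussian surface of radius r = 0.48 m (r > R, so the entire charge is enclosed).
Q_enc = 41.4 μC = 4.14×10^-5 C.
Gauss's law: E·4πr² = Q_enc/ε₀.
E = k|Q_enc|/r² = (8.99×10^9)(4.14e-5)/(0.48)² = 1.62×10^6 N/C.

1.62×10^6 N/C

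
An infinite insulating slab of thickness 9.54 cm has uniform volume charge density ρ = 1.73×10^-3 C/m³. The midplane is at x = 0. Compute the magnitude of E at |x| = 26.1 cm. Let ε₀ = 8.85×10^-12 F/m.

|E| ≈ 9.32×10^6 V/m

The point |x| = 26.1 cm lies outside the slab (half-thickness 0.0477 m). A symmetric pillbox spanning the full slab encloses Q_enc = ρ·d·A.
Flux = 2EA ⇒ E = |ρ|d/(2ε₀), independent of distance outside.
E = (1.73×10^-3)(0.0954)/(2·8.85×10^-12) = 9.32×10^6 N/C.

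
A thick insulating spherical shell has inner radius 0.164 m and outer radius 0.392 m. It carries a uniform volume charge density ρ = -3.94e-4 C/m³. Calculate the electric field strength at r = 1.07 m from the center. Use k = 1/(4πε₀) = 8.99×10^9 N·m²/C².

|E| ≈ 7.23e5 N/C

Use a concentric Gaussian sphere at r = 1.07 m (r > 0.392 m, enclosing the whole shell).
Q_enc = ρ·(4π/3)(b³ − a³) = (-3.94×10^-4)·(4π/3)·((0.392)³ − (0.164)³) = -9.213×10^-5 C.
By Gauss's law, ∮E·dA = E·4πr² = Q_enc/ε₀.
E = k|Q_enc|/r² = (8.99×10^9)(9.213×10^-5)/(1.07)² = 7.23×10^5 N/C.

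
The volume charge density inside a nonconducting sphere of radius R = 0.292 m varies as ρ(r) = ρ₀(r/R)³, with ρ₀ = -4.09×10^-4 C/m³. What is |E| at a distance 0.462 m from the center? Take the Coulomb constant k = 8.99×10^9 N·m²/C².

|E| ≈ 8.98×10^5 N/C

Take a concentric spherical Gaussian surface of radius r = 0.462 m (r > R, all charge enclosed).
Q_enc = 4π ∫₀^R ρ₀(r'/R)^3 r'² dr' = 4πρ₀R³/6 = -2.133e-5 C.
Applying ∮E·dA = Q_enc/ε₀ with Φ = E(4πr²):
E = k|Q_enc|/r² = (8.99×10^9)(2.133×10^-5)/(0.462)² = 8.98×10^5 N/C.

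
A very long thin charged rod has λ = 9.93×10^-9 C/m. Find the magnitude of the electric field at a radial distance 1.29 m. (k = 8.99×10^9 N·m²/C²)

Take a coaxial cylindrical Gaussian surface of radius r = 1.29 m and length L.
Q_enc = λL, so λ_enc = 9.93×10^-9 C/m.
Gauss's law: E·2πrL = λ_enc L/ε₀.
E = 2k|λ_enc|/r = 2(8.99×10^9)(9.93×10^-9)/(1.29) = 138 N/C.

|E| ≈ 138 N/C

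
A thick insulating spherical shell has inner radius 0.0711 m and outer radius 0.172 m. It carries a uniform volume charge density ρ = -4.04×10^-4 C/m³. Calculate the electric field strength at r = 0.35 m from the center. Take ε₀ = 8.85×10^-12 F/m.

By spherical symmetry E is radial; choose a Gaussian sphere of radius r = 0.35 m (r > 0.172 m, enclosing the whole shell).
Q_enc = ρ·(4π/3)(b³ − a³) = (-4.04e-4)·(4π/3)·((0.172)³ − (0.0711)³) = -8.003e-6 C.
Gauss's law: E·4πr² = Q_enc/ε₀.
E = |Q_enc|/(4πε₀r²) = (8.003×10^-6)/(4π·8.85×10^-12·(0.35)²) = 5.87×10^5 N/C.

E = 5.87×10^5 N/C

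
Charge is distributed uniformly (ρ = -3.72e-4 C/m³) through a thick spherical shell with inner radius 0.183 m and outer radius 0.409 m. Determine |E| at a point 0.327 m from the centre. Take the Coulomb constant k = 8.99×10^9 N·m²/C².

Use a concentric Gaussian sphere at r = 0.327 m (within the shell material, 0.183 m < r < 0.409 m).
Enclosed charge is the volume from a to r: Q_enc = (4π/3)ρ(r³ − a³) = -4.494×10^-5 C.
By Gauss's law, ∮E·dA = E·4πr² = Q_enc/ε₀.
E = k|Q_enc|/r² = (8.99×10^9)(4.494×10^-5)/(0.327)² = 3.78×10^6 N/C.

E ≈ 3.78e6 V/m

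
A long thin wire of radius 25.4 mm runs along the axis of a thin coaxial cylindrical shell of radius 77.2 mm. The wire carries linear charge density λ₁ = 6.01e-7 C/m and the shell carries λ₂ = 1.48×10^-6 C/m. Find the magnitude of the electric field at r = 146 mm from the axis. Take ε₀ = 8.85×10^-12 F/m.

Choose a coaxial cylinder of radius r = 146 mm (arbitrary length L) as the Gaussian surface (r > 77.2 mm, enclosing both).
λ_enc = λ₁ + λ₂ = (6.01e-7) + (1.48e-6) = 2.081×10^-6 C/m.
Gauss's law: E·2πrL = λ_enc L/ε₀.
E = |λ_enc|/(2πε₀r) = (2.081e-6)/(2π·8.85×10^-12·0.146) = 2.56×10^5 N/C.

2.56×10^5 N/C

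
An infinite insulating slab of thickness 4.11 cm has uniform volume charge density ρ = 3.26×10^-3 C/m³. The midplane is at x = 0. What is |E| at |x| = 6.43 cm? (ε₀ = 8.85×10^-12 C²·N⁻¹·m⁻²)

|E| ≈ 7.57×10^6 V/m

The point |x| = 6.43 cm lies outside the slab (half-thickness 0.02055 m). A symmetric pillbox spanning the full slab encloses Q_enc = ρ·d·A.
Flux = 2EA ⇒ E = |ρ|d/(2ε₀), independent of distance outside.
E = (3.26×10^-3)(0.0411)/(2·8.85×10^-12) = 7.57×10^6 N/C.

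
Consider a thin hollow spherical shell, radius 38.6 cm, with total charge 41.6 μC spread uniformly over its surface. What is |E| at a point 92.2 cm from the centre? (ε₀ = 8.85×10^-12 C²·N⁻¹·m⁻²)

By spherical symmetry E is radial; choose a Gaussian sphere of radius r = 92.2 cm (r > 38.6 cm).
The entire shell is enclosed: Q_enc = 4.16×10^-5 C.
Applying ∮E·dA = Q_enc/ε₀ with Φ = E(4πr²):
E = |Q_enc|/(4πε₀r²) = (4.16e-5)/(4π·8.85×10^-12·(0.922)²) = 4.40e5 N/C.

|E| ≈ 4.40e5 N/C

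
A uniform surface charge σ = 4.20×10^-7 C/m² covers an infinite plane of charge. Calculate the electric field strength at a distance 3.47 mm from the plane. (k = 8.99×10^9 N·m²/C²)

|E| = 2.37×10^4 N/C

Choose a cylindrical pillbox piercing the sheet, end faces (area A) parallel to it.
Only the two end caps contribute flux: Φ = 2EA. With Q_enc = σA, Gauss's law gives E = |σ|/(2ε₀).
E = 2πk|σ| = 2π(8.99×10^9)(4.20×10^-7) = 2.37×10^4 N/C.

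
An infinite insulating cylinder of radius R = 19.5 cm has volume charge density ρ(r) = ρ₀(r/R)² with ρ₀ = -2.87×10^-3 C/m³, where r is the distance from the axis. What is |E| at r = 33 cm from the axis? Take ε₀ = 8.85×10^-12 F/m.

E ≈ 9.34×10^6 N/C

Coaxial Gaussian cylinder, radius r = 33 cm, length L (r > R, full charge per length enclosed).
λ_enc = 2π ∫₀^R ρ₀(r'/R)^2 r' dr' = 2πρ₀R²/4 = -1.714×10^-4 C/m.
Gauss's law: E·2πrL = λ_enc L/ε₀.
E = |λ_enc|/(2πε₀r) = (1.714×10^-4)/(2π·8.85×10^-12·0.33) = 9.34×10^6 N/C.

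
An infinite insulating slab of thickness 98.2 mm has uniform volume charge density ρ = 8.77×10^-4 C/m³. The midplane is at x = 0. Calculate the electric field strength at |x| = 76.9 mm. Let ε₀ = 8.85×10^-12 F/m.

The point |x| = 76.9 mm lies outside the slab (half-thickness 0.0491 m). A symmetric pillbox spanning the full slab encloses Q_enc = ρ·d·A.
Flux = 2EA ⇒ E = |ρ|d/(2ε₀), independent of distance outside.
E = (8.77×10^-4)(0.0982)/(2·8.85×10^-12) = 4.87×10^6 N/C.

E ≈ 4.87×10^6 N/C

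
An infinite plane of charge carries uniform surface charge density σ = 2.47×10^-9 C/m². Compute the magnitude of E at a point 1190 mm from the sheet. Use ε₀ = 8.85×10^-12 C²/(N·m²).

By planar symmetry E is perpendicular to the sheet and uniform; use a Gaussian pillbox with flat faces of area A on each side of the sheet.
Flux Φ = 2EA and Q_enc = σA, so 2EA = σA/ε₀ ⇒ E = |σ|/(2ε₀), independent of distance.
E = |σ|/(2ε₀) = (2.47e-9)/(2·8.85×10^-12) = 140 N/C.

E = 140 V/m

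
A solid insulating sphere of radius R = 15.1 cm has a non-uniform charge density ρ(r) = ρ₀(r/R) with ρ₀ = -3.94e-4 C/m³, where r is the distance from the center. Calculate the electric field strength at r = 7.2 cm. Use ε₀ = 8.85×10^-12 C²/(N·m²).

|E| = 3.82×10^5 N/C

Take a concentric spherical Gaussian surface of radius r = 7.2 cm (r < R).
Integrate the density: Q_enc = 4π ∫₀^r ρ₀(r'/R)^1 r'² dr' = 4πρ₀ r^4/(4·R) = -2.203e-7 C.
By Gauss's law, ∮E·dA = E·4πr² = Q_enc/ε₀.
E = |Q_enc|/(4πε₀r²) = (2.203×10^-7)/(4π·8.85×10^-12·(0.072)²) = 3.82×10^5 N/C.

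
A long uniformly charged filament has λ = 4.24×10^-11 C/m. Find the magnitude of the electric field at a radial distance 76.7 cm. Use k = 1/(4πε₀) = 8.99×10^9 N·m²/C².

Take a coaxial cylindrical Gaussian surface of radius r = 76.7 cm and length L.
Q_enc = λL, so λ_enc = 4.24×10^-11 C/m.
Since E is radial and uniform over the curved surface, Φ = E·2πrL = Q_enc/ε₀ = λ_enc L/ε₀.
E = 2k|λ_enc|/r = 2(8.99×10^9)(4.24e-11)/(0.767) = 0.994 N/C.

0.994 V/m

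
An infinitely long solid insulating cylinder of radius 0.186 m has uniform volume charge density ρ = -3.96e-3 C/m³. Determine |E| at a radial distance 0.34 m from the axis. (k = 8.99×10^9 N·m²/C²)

Take a coaxial cylindrical Gaussian surface of radius r = 0.34 m and length L (r > 0.186 m, full cross-section enclosed).
λ_enc = ρ·πR² = (-3.96×10^-3)π(0.186)² = -4.304e-4 C/m.
Applying ∮E·dA = Q_enc/ε₀ with the end caps contributing no flux:
E = 2k|λ_enc|/r = 2(8.99×10^9)(4.304e-4)/(0.34) = 2.28e7 N/C.

E = 2.28×10^7 V/m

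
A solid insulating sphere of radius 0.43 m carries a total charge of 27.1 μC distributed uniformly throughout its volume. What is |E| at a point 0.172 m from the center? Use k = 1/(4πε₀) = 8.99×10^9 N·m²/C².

|E| ≈ 5.27e5 V/m

Take a concentric spherical Gaussian surface of radius r = 0.172 m (r < R).
For a uniform sphere the enclosed fraction is (r/R)³, so Q_enc = (27.1 μC)(0.172/0.43)³ = 1.734e-6 C.
Since E is radial and uniform over the Gaussian sphere, Φ = E·4πr² = Q_enc/ε₀.
E = k|Q_enc|/r² = (8.99×10^9)(1.734×10^-6)/(0.172)² = 5.27×10^5 N/C.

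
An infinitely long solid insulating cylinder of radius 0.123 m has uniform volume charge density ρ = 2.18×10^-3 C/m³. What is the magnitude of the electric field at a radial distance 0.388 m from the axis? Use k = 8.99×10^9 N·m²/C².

Take a coaxial cylindrical Gaussian surface of radius r = 0.388 m and length L (r > 0.123 m, full cross-section enclosed).
λ_enc = ρ·πR² = (2.18×10^-3)π(0.123)² = 1.036×10^-4 C/m.
Applying ∮E·dA = Q_enc/ε₀ with the end caps contributing no flux:
E = 2k|λ_enc|/r = 2(8.99×10^9)(1.036×10^-4)/(0.388) = 4.80×10^6 N/C.

4.80×10^6 N/C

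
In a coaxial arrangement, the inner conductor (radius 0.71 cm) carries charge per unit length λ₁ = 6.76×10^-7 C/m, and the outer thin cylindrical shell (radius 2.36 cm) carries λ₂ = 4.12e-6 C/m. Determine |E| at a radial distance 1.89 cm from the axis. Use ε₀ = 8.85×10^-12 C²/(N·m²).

E = 6.43×10^5 N/C

Coaxial Gaussian cylinder, radius r = 1.89 cm, length L (between the conductors, 0.71 cm < r < 2.36 cm).
Only the inner wire is enclosed; the outer shell contributes nothing inside itself. λ_enc = λ₁ = 6.76e-7 C/m.
Applying ∮E·dA = Q_enc/ε₀ with the end caps contributing no flux:
E = |λ_enc|/(2πε₀r) = (6.76×10^-7)/(2π·8.85×10^-12·0.0189) = 6.43×10^5 N/C.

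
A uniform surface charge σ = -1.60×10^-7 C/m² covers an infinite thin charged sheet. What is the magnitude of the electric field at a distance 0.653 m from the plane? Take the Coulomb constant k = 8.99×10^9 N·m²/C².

|E| = 9.04×10^3 N/C

Choose a cylindrical pillbox piercing the sheet, end faces (area A) parallel to it.
Flux Φ = 2EA and Q_enc = σA, so 2EA = σA/ε₀ ⇒ E = |σ|/(2ε₀), independent of distance.
E = 2πk|σ| = 2π(8.99×10^9)(1.60e-7) = 9.04×10^3 N/C.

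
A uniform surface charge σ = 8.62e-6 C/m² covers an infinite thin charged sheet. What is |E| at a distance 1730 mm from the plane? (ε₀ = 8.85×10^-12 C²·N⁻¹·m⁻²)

Choose a cylindrical pillbox piercing the sheet, end faces (area A) parallel to it.
Only the two end caps contribute flux: Φ = 2EA. With Q_enc = σA, Gauss's law gives E = |σ|/(2ε₀).
E = |σ|/(2ε₀) = (8.62e-6)/(2·8.85×10^-12) = 4.87e5 N/C.

E = 4.87e5 N/C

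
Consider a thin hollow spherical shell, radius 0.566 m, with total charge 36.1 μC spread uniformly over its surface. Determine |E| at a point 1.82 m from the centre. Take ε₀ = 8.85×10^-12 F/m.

Use a concentric Gaussian sphere at r = 1.82 m (r > 0.566 m).
The entire shell is enclosed: Q_enc = 3.61e-5 C.
By Gauss's law, ∮E·dA = E·4πr² = Q_enc/ε₀.
E = |Q_enc|/(4πε₀r²) = (3.61×10^-5)/(4π·8.85×10^-12·(1.82)²) = 9.80×10^4 N/C.

|E| = 9.80e4 N/C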